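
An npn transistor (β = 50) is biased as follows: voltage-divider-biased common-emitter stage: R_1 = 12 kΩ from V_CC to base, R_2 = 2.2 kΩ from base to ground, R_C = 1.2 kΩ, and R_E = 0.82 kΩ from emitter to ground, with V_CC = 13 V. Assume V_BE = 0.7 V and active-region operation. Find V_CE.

Thevenize the base divider: V_Th = V_CC·R_2/(R_1+R_2) = 13×2.2/14.2 = 2.01 V, R_Th = R_1‖R_2 = 1.86 kΩ.
Base-emitter loop: V_Th = I_B·R_Th + V_BE + (β+1)I_B·R_E, so I_B = (2.01 − 0.7) / (1.86 + 51×0.82) = 0.0301 mA.
I_C = β·I_B = 50×0.0301 = 1.5 mA, and I_E = (β+1)I_B = 1.53 mA.
V_CE = V_CC − I_C·R_C − I_E·R_E = 13 − 1.5×1.2 − 1.53×0.82 = 9.94 V.
V_CE = 9.94 V > 0.2 V confirms active-region operation.

V_CE ≈ 9.9 V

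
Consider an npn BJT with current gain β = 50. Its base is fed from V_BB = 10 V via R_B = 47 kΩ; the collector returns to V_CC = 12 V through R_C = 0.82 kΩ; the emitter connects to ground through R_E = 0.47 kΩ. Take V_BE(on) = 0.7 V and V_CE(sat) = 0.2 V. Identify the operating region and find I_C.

Assume active. Base-emitter loop: I_B = (V_BB − V_BE)/(R_B + (β+1)R_E) = (10 − 0.7)/(47 + 51×0.47) = 0.131 mA.
I_C = β·I_B = 50×0.131 = 6.55 mA.
V_CE = V_CC − I_C·R_C − I_E·R_E = 12 − 6.55×0.82 − 6.68×0.47 = 3.49 V > V_CE(sat), so the active-region assumption holds.

active; I_C ≈ 6.6 mA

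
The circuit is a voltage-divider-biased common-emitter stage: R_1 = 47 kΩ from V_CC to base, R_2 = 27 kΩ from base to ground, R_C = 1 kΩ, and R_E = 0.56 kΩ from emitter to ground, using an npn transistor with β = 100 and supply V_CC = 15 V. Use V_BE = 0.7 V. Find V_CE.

V_CE ≈ 4.9 V

Thevenize the base divider: V_Th = V_CC·R_2/(R_1+R_2) = 15×27/74 = 5.47 V, R_Th = R_1‖R_2 = 17.1 kΩ.
Base-emitter loop: V_Th = I_B·R_Th + V_BE + (β+1)I_B·R_E, so I_B = (5.47 − 0.7) / (17.1 + 101×0.56) = 0.0648 mA.
I_C = β·I_B = 100×0.0648 = 6.48 mA, and I_E = (β+1)I_B = 6.54 mA.
V_CE = V_CC − I_C·R_C − I_E·R_E = 15 − 6.48×1 − 6.54×0.56 = 4.86 V.
V_CE = 4.86 V > 0.2 V confirms active-region operation.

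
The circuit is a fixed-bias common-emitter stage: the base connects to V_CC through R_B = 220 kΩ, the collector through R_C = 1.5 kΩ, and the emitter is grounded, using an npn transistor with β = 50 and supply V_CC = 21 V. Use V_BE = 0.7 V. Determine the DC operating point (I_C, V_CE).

I_C ≈ 4.6 mA, V_CE ≈ 14 V

Base loop: V_CC = I_B·R_B + V_BE, so I_B = (21 − 0.7)/220 kΩ = 0.0923 mA.
In the active region I_C = β·I_B = 50 × 0.0923 = 4.61 mA.
Collector loop: V_CE = V_CC − I_C·R_C = 21 − 4.61×1.5 = 14.1 V.
Since V_CE = 14.1 V > V_CE(sat) ≈ 0.2 V, the transistor is in the active region as assumed.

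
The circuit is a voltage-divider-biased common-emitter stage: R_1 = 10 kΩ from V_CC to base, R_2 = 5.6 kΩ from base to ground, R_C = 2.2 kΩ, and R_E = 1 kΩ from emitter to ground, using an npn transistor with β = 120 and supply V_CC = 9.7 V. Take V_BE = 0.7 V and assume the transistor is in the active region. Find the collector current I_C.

Thevenize the base divider: V_Th = V_CC·R_2/(R_1+R_2) = 9.7×5.6/15.6 = 3.48 V, R_Th = R_1‖R_2 = 3.59 kΩ.
Base-emitter loop: V_Th = I_B·R_Th + V_BE + (β+1)I_B·R_E, so I_B = (3.48 − 0.7) / (3.59 + 121×1) = 0.0223 mA.
I_C = β·I_B = 120×0.0223 = 2.68 mA, and I_E = (β+1)I_B = 2.7 mA.
V_CE = V_CC − I_C·R_C − I_E·R_E = 9.7 − 2.68×2.2 − 2.7×1 = 1.1 V.
V_CE = 1.1 V > 0.2 V confirms active-region operation.

I_C ≈ 2.7 mA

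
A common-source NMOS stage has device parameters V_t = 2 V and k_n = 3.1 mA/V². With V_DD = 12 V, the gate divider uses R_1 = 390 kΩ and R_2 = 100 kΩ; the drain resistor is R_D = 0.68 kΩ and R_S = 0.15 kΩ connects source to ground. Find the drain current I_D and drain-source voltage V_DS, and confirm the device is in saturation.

I_D ≈ 0.26 mA, V_DS ≈ 12 V

V_G = V_DD·R_2/(R_1+R_2) = 12×100/490 = 2.45 V.
Assume saturation: I_D = (k_n/2)(V_GS − V_t)² with V_GS = V_G − I_D·R_S = 2.45 − 0.15·I_D.
Substituting gives 0.0349·I_D² − 1.21·I_D + 0.312 = 0, with roots I_D = 0.26 or 34.4 mA.
The root I_D = 34.4 mA gives V_GS = -2.71 V ≤ V_t, so take I_D = 0.26 mA.
Then V_GS = 2.41 V and V_DS = V_DD − I_D(R_D+R_S) = 12 − 0.26×0.83 = 11.8 V.
Saturation requires V_DS ≥ V_GS − V_t = 0.41 V; 11.8 ≥ 0.41 ✓.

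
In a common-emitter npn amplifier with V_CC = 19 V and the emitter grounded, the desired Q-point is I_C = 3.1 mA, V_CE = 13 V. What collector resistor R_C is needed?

Collector loop: V_CC = I_C·R_C + V_CE.
R_C = (V_CC − V_CE)/I_C = (19 − 13)/3.1 = 1.94 kΩ.

R_C ≈ 1.9 kΩ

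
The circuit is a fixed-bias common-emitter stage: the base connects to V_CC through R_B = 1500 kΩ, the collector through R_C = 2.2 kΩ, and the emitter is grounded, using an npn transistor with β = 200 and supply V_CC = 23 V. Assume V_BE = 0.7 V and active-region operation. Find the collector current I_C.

Base loop: V_CC = I_B·R_B + V_BE, so I_B = (23 − 0.7)/1500 kΩ = 0.0149 mA.
In the active region I_C = β·I_B = 200 × 0.0149 = 2.97 mA.
Collector loop: V_CE = V_CC − I_C·R_C = 23 − 2.97×2.2 = 16.5 V.
Since V_CE = 16.5 V > V_CE(sat) ≈ 0.2 V, the transistor is in the active region as assumed.

I_C ≈ 3 mA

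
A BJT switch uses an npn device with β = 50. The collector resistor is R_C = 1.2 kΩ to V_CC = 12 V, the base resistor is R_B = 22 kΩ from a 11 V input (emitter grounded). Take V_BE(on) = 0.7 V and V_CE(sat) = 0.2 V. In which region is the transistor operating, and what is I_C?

saturation; I_C ≈ 9.8 mA

Assume active: I_B = (11 − 0.7)/22 = 0.468 mA, giving I_C = β·I_B = 23.4 mA.
But then V_CE = 12 − 23.4×1.2 = -16.1 V < V_CE(sat) = 0.2 V — impossible in the active region.
So the transistor is saturated. With V_CE = 0.2 V, I_C = (V_CC − 0.2)/R_C = 11.8/1.2 = 9.83 mA.
Check: β·I_B = 23.4 mA > I_C = 9.83 mA, confirming saturation.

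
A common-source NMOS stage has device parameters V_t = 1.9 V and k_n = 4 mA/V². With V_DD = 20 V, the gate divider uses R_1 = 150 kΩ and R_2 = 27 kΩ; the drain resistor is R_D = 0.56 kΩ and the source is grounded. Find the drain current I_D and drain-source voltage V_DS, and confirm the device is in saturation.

V_G = V_DD·R_2/(R_1+R_2) = 20×27/177 = 3.05 V. With the source grounded, V_GS = V_G = 3.05 V.
Assume saturation: I_D = (k_n/2)(V_GS − V_t)² = (4/2)×(3.05 − 1.9)² = 2×1.15² = 2.65 mA.
V_DS = V_DD − I_D·R_D = 20 − 2.65×0.56 = 18.5 V.
Saturation requires V_DS ≥ V_GS − V_t = 1.15 V; 18.5 ≥ 1.15 ✓.

I_D ≈ 2.6 mA, V_DS ≈ 19 V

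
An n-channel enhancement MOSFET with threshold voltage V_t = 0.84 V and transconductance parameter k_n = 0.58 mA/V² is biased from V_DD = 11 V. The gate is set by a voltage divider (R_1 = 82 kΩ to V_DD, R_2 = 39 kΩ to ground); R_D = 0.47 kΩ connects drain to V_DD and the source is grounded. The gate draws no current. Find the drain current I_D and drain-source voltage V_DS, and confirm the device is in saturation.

V_G = V_DD·R_2/(R_1+R_2) = 11×39/121 = 3.55 V. With the source grounded, V_GS = V_G = 3.55 V.
Assume saturation: I_D = (k_n/2)(V_GS − V_t)² = (0.58/2)×(3.55 − 0.84)² = 0.29×2.71² = 2.12 mA.
V_DS = V_DD − I_D·R_D = 11 − 2.12×0.47 = 10 V.
Saturation requires V_DS ≥ V_GS − V_t = 2.71 V; 10 ≥ 2.71 ✓.

I_D ≈ 2.1 mA, V_DS ≈ 10 V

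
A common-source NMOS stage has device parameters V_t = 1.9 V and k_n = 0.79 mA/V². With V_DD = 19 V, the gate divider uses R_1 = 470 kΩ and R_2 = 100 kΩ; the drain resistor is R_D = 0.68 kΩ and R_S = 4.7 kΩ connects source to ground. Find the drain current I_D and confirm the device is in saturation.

I_D ≈ 0.17 mA

V_G = V_DD·R_2/(R_1+R_2) = 19×100/570 = 3.33 V.
Assume saturation: I_D = (k_n/2)(V_GS − V_t)² with V_GS = V_G − I_D·R_S = 3.33 − 4.7·I_D.
Substituting gives 8.73·I_D² − 6.32·I_D + 0.812 = 0, with roots I_D = 0.167 or 0.558 mA.
The root I_D = 0.558 mA gives V_GS = 0.712 V ≤ V_t, so take I_D = 0.167 mA.
Then V_GS = 2.55 V and V_DS = V_DD − I_D(R_D+R_S) = 19 − 0.167×5.38 = 18.1 V.
Saturation requires V_DS ≥ V_GS − V_t = 0.65 V; 18.1 ≥ 0.65 ✓.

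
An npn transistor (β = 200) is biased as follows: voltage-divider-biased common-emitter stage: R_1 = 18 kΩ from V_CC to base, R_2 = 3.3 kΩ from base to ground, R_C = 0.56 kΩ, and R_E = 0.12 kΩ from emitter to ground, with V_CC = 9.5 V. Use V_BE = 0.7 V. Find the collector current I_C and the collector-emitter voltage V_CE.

Thevenize the base divider: V_Th = V_CC·R_2/(R_1+R_2) = 9.5×3.3/21.3 = 1.47 V, R_Th = R_1‖R_2 = 2.79 kΩ.
Base-emitter loop: V_Th = I_B·R_Th + V_BE + (β+1)I_B·R_E, so I_B = (1.47 − 0.7) / (2.79 + 201×0.12) = 0.0287 mA.
I_C = β·I_B = 200×0.0287 = 5.74 mA, and I_E = (β+1)I_B = 5.77 mA.
V_CE = V_CC − I_C·R_C − I_E·R_E = 9.5 − 5.74×0.56 − 5.77×0.12 = 5.6 V.
V_CE = 5.6 V > 0.2 V confirms active-region operation.

I_C ≈ 5.7 mA, V_CE ≈ 5.6 V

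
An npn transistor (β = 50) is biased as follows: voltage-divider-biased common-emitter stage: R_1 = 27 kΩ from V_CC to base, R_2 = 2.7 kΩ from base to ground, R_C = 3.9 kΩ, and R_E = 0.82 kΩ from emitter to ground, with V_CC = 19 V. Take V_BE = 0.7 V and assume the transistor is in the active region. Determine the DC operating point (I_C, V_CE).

Thevenize the base divider: V_Th = V_CC·R_2/(R_1+R_2) = 19×2.7/29.7 = 1.73 V, R_Th = R_1‖R_2 = 2.45 kΩ.
Base-emitter loop: V_Th = I_B·R_Th + V_BE + (β+1)I_B·R_E, so I_B = (1.73 − 0.7) / (2.45 + 51×0.82) = 0.0232 mA.
I_C = β·I_B = 50×0.0232 = 1.16 mA, and I_E = (β+1)I_B = 1.18 mA.
V_CE = V_CC − I_C·R_C − I_E·R_E = 19 − 1.16×3.9 − 1.18×0.82 = 13.5 V.
V_CE = 13.5 V > 0.2 V confirms active-region operation.

I_C ≈ 1.2 mA, V_CE ≈ 14 V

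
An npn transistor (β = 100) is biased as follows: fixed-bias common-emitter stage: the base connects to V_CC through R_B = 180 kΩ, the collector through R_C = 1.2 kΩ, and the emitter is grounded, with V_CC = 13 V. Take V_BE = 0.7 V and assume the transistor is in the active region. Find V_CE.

Base loop: V_CC = I_B·R_B + V_BE, so I_B = (13 − 0.7)/180 kΩ = 0.0683 mA.
In the active region I_C = β·I_B = 100 × 0.0683 = 6.83 mA.
Collector loop: V_CE = V_CC − I_C·R_C = 13 − 6.83×1.2 = 4.8 V.
Since V_CE = 4.8 V > V_CE(sat) ≈ 0.2 V, the transistor is in the active region as assumed.

V_CE ≈ 4.8 V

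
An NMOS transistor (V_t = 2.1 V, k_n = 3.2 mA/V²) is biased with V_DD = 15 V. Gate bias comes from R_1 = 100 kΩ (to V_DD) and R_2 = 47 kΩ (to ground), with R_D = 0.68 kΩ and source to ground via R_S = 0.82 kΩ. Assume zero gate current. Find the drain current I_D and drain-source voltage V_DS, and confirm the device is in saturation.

V_G = V_DD·R_2/(R_1+R_2) = 15×47/147 = 4.8 V.
Assume saturation: I_D = (k_n/2)(V_GS − V_t)² with V_GS = V_G − I_D·R_S = 4.8 − 0.82·I_D.
Substituting gives 1.08·I_D² − 8.07·I_D + 11.6 = 0, with roots I_D = 1.94 or 5.56 mA.
The root I_D = 5.56 mA gives V_GS = 0.236 V ≤ V_t, so take I_D = 1.94 mA.
Then V_GS = 3.2 V and V_DS = V_DD − I_D(R_D+R_S) = 15 − 1.94×1.5 = 12.1 V.
Saturation requires V_DS ≥ V_GS − V_t = 1.1 V; 12.1 ≥ 1.1 ✓.

I_D ≈ 1.9 mA, V_DS ≈ 12 V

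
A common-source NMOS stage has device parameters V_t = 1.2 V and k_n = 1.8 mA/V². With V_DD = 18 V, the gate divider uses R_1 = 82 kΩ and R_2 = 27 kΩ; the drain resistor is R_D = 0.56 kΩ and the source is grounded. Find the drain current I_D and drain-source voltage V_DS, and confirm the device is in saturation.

V_G = V_DD·R_2/(R_1+R_2) = 18×27/109 = 4.46 V. With the source grounded, V_GS = V_G = 4.46 V.
Assume saturation: I_D = (k_n/2)(V_GS − V_t)² = (1.8/2)×(4.46 − 1.2)² = 0.9×3.26² = 9.56 mA.
V_DS = V_DD − I_D·R_D = 18 − 9.56×0.56 = 12.6 V.
Saturation requires V_DS ≥ V_GS − V_t = 3.26 V; 12.6 ≥ 3.26 ✓.

I_D ≈ 9.6 mA, V_DS ≈ 13 V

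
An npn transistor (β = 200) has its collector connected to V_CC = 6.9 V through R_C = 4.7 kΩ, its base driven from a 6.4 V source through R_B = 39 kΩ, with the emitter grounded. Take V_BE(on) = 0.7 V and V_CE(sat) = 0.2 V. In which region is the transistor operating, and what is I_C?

saturation; I_C ≈ 1.4 mA

Assume active: I_B = (6.4 − 0.7)/39 = 0.146 mA, giving I_C = β·I_B = 29.2 mA.
But then V_CE = 6.9 − 29.2×4.7 = -130 V < V_CE(sat) = 0.2 V — impossible in the active region.
So the transistor is saturated. With V_CE = 0.2 V, I_C = (V_CC − 0.2)/R_C = 6.7/4.7 = 1.43 mA.
Check: β·I_B = 29.2 mA > I_C = 1.43 mA, confirming saturation.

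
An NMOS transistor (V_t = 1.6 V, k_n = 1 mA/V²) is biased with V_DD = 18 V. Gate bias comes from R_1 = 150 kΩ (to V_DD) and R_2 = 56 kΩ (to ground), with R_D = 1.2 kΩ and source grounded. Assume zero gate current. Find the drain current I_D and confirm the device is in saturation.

I_D ≈ 5.4 mA

V_G = V_DD·R_2/(R_1+R_2) = 18×56/206 = 4.89 V. With the source grounded, V_GS = V_G = 4.89 V.
Assume saturation: I_D = (k_n/2)(V_GS − V_t)² = (1/2)×(4.89 − 1.6)² = 0.5×3.29² = 5.42 mA.
V_DS = V_DD − I_D·R_D = 18 − 5.42×1.2 = 11.5 V.
Saturation requires V_DS ≥ V_GS − V_t = 3.29 V; 11.5 ≥ 3.29 ✓.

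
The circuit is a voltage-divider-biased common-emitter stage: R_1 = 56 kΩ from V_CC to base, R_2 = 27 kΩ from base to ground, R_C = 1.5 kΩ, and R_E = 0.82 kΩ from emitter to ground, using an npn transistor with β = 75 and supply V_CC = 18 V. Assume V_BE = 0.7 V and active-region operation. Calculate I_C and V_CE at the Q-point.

Thevenize the base divider: V_Th = V_CC·R_2/(R_1+R_2) = 18×27/83 = 5.86 V, R_Th = R_1‖R_2 = 18.2 kΩ.
Base-emitter loop: V_Th = I_B·R_Th + V_BE + (β+1)I_B·R_E, so I_B = (5.86 − 0.7) / (18.2 + 76×0.82) = 0.064 mA.
I_C = β·I_B = 75×0.064 = 4.8 mA, and I_E = (β+1)I_B = 4.87 mA.
V_CE = V_CC − I_C·R_C − I_E·R_E = 18 − 4.8×1.5 − 4.87×0.82 = 6.81 V.
V_CE = 6.81 V > 0.2 V confirms active-region operation.

I_C ≈ 4.8 mA, V_CE ≈ 6.8 V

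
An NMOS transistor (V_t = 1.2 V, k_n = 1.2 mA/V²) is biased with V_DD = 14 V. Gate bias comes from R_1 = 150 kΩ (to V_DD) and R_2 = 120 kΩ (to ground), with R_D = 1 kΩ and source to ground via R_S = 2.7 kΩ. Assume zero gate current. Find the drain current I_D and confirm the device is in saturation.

V_G = V_DD·R_2/(R_1+R_2) = 14×120/270 = 6.22 V.
Assume saturation: I_D = (k_n/2)(V_GS − V_t)² with V_GS = V_G − I_D·R_S = 6.22 − 2.7·I_D.
Substituting gives 4.37·I_D² − 17.3·I_D + 15.1 = 0, with roots I_D = 1.31 or 2.64 mA.
The root I_D = 2.64 mA gives V_GS = -0.896 V ≤ V_t, so take I_D = 1.31 mA.
Then V_GS = 2.68 V and V_DS = V_DD − I_D(R_D+R_S) = 14 − 1.31×3.7 = 9.14 V.
Saturation requires V_DS ≥ V_GS − V_t = 1.48 V; 9.14 ≥ 1.48 ✓.

I_D ≈ 1.3 mA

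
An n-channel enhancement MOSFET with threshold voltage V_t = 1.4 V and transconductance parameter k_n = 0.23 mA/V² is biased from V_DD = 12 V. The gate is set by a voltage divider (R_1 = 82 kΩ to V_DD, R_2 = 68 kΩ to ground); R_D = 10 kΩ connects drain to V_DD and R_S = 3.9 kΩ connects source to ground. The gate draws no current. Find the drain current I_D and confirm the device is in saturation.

I_D ≈ 0.5 mA

V_G = V_DD·R_2/(R_1+R_2) = 12×68/150 = 5.44 V.
Assume saturation: I_D = (k_n/2)(V_GS − V_t)² with V_GS = V_G − I_D·R_S = 5.44 − 3.9·I_D.
Substituting gives 1.75·I_D² − 4.62·I_D + 1.88 = 0, with roots I_D = 0.501 or 2.14 mA.
The root I_D = 2.14 mA gives V_GS = -2.92 V ≤ V_t, so take I_D = 0.501 mA.
Then V_GS = 3.49 V and V_DS = V_DD − I_D(R_D+R_S) = 12 − 0.501×13.9 = 5.04 V.
Saturation requires V_DS ≥ V_GS − V_t = 2.09 V; 5.04 ≥ 2.09 ✓.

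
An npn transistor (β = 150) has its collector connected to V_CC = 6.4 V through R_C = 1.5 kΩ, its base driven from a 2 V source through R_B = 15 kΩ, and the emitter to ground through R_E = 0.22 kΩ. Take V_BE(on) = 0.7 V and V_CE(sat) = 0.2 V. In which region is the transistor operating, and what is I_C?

saturation; I_C ≈ 3.6 mA

Assume active: I_B = (2 − 0.7)/(15 + 151×0.22) = 0.027 mA, I_C = β·I_B = 4.04 mA.
Then V_CE = 6.4 − 4.04×1.5 − 4.07×0.22 = -0.562 V < 0.2 V — the active assumption fails.
Re-solve with V_CE = 0.2 V. KCL at the emitter: V_E/R_E = (V_BB−0.7−V_E)/R_B + (V_CC−0.2−V_E)/R_C, giving V_E = 0.799 V.
I_C = (V_CC − 0.2 − V_E)/R_C = (6.2 − 0.799)/1.5 = 3.6 mA.
Check: I_B = (1.3 − 0.799)/15 = 0.0334 mA, and β·I_B = 5.01 mA > I_C, confirming saturation.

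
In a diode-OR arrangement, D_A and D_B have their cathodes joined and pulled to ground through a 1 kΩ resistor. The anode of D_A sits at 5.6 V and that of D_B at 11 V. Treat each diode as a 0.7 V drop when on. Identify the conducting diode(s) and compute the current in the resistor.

Assume both conduct. Then node N would need to be at both 5.6−0.7 = 4.9 V and 11−0.7 = 10.3 V, which is impossible.
Assume only D_B conducts: V_N = 11 − 0.7 = 10.3 V, so I_R = 10.3/1 = 10.3 mA.
Check D_A: its anode-to-cathode voltage is 5.6 − 10.3 = -4.7 V < 0.7 V, so it is off. The assumption is consistent.

Only D_B conducts; I_R ≈ 10 mA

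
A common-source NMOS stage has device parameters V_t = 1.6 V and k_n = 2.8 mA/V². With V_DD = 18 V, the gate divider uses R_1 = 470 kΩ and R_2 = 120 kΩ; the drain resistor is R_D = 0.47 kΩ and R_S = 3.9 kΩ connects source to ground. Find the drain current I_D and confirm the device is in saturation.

I_D ≈ 0.39 mA

V_G = V_DD·R_2/(R_1+R_2) = 18×120/590 = 3.66 V.
Assume saturation: I_D = (k_n/2)(V_GS − V_t)² with V_GS = V_G − I_D·R_S = 3.66 − 3.9·I_D.
Substituting gives 21.3·I_D² − 23.5·I_D + 5.95 = 0, with roots I_D = 0.393 or 0.711 mA.
The root I_D = 0.711 mA gives V_GS = 0.887 V ≤ V_t, so take I_D = 0.393 mA.
Then V_GS = 2.13 V and V_DS = V_DD − I_D(R_D+R_S) = 18 − 0.393×4.37 = 16.3 V.
Saturation requires V_DS ≥ V_GS − V_t = 0.53 V; 16.3 ≥ 0.53 ✓.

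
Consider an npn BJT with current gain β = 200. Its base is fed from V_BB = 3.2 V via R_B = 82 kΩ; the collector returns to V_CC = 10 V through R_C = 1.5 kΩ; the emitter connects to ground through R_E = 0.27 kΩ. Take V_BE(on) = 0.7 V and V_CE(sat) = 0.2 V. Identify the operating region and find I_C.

Assume active. Base-emitter loop: I_B = (V_BB − V_BE)/(R_B + (β+1)R_E) = (3.2 − 0.7)/(82 + 201×0.27) = 0.0183 mA.
I_C = β·I_B = 200×0.0183 = 3.67 mA.
V_CE = V_CC − I_C·R_C − I_E·R_E = 10 − 3.67×1.5 − 3.69×0.27 = 3.5 V > V_CE(sat), so the active-region assumption holds.

active; I_C ≈ 3.7 mA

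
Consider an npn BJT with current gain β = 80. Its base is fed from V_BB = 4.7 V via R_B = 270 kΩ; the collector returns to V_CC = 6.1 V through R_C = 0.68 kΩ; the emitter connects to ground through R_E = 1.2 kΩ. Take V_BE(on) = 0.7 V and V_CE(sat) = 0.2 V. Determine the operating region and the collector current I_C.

active; I_C ≈ 0.87 mA

Assume active. Base-emitter loop: I_B = (V_BB − V_BE)/(R_B + (β+1)R_E) = (4.7 − 0.7)/(270 + 81×1.2) = 0.0109 mA.
I_C = β·I_B = 80×0.0109 = 0.871 mA.
V_CE = V_CC − I_C·R_C − I_E·R_E = 6.1 − 0.871×0.68 − 0.882×1.2 = 4.45 V > V_CE(sat), so the active-region assumption holds.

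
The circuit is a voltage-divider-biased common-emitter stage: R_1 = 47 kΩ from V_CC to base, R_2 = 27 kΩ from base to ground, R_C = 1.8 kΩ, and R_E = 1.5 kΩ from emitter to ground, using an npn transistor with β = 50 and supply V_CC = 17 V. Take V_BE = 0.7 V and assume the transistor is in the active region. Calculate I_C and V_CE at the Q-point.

I_C ≈ 2.9 mA, V_CE ≈ 7.2 V

Thevenize the base divider: V_Th = V_CC·R_2/(R_1+R_2) = 17×27/74 = 6.2 V, R_Th = R_1‖R_2 = 17.1 kΩ.
Base-emitter loop: V_Th = I_B·R_Th + V_BE + (β+1)I_B·R_E, so I_B = (6.2 − 0.7) / (17.1 + 51×1.5) = 0.0588 mA.
I_C = β·I_B = 50×0.0588 = 2.94 mA, and I_E = (β+1)I_B = 3 mA.
V_CE = V_CC − I_C·R_C − I_E·R_E = 17 − 2.94×1.8 − 3×1.5 = 7.22 V.
V_CE = 7.22 V > 0.2 V confirms active-region operation.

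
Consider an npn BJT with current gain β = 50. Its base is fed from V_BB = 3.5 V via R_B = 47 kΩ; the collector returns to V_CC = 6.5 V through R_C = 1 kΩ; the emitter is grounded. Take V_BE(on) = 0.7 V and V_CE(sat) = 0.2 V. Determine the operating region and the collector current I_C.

active; I_C ≈ 3 mA

Assume active. Base-emitter loop: I_B = (V_BB − V_BE)/R_B = (3.5 − 0.7)/47 = 0.0596 mA.
I_C = β·I_B = 50×0.0596 = 2.98 mA.
V_CE = V_CC − I_C·R_C = 6.5 − 2.98×1 = 3.52 V > V_CE(sat), so the active-region assumption holds.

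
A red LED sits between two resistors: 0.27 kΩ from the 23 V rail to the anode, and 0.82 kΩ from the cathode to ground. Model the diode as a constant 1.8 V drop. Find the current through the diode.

I ≈ 19 mA

The two resistors are in series with the diode, so KVL gives 23 = I·0.27 + 1.8 + I·0.82.
I = (23 − 1.8) / (0.27 + 0.82) kΩ = 21.2 / 1.09 = 19.4 mA.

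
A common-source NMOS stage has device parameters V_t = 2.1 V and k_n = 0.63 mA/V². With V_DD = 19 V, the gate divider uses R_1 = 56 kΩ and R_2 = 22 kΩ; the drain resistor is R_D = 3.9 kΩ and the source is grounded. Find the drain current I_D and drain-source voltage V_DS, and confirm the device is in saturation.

V_G = V_DD·R_2/(R_1+R_2) = 19×22/78 = 5.36 V. With the source grounded, V_GS = V_G = 5.36 V.
Assume saturation: I_D = (k_n/2)(V_GS − V_t)² = (0.63/2)×(5.36 − 2.1)² = 0.315×3.26² = 3.35 mA.
V_DS = V_DD − I_D·R_D = 19 − 3.35×3.9 = 5.95 V.
Saturation requires V_DS ≥ V_GS − V_t = 3.26 V; 5.95 ≥ 3.26 ✓.

I_D ≈ 3.3 mA, V_DS ≈ 6 V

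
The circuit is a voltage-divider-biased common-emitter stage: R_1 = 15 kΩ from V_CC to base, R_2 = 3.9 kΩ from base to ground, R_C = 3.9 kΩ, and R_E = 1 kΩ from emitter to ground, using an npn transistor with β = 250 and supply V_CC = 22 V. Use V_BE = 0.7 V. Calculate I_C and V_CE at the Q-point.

I_C ≈ 3.8 mA, V_CE ≈ 3.5 V

Thevenize the base divider: V_Th = V_CC·R_2/(R_1+R_2) = 22×3.9/18.9 = 4.54 V, R_Th = R_1‖R_2 = 3.1 kΩ.
Base-emitter loop: V_Th = I_B·R_Th + V_BE + (β+1)I_B·R_E, so I_B = (4.54 − 0.7) / (3.1 + 251×1) = 0.0151 mA.
I_C = β·I_B = 250×0.0151 = 3.78 mA, and I_E = (β+1)I_B = 3.79 mA.
V_CE = V_CC − I_C·R_C − I_E·R_E = 22 − 3.78×3.9 − 3.79×1 = 3.47 V.
V_CE = 3.47 V > 0.2 V confirms active-region operation.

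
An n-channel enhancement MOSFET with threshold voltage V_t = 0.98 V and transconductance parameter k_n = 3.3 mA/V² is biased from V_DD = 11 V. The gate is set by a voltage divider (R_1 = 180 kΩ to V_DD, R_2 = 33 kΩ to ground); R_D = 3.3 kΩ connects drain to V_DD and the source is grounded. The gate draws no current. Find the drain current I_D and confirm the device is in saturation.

I_D ≈ 0.87 mA

V_G = V_DD·R_2/(R_1+R_2) = 11×33/213 = 1.7 V. With the source grounded, V_GS = V_G = 1.7 V.
Assume saturation: I_D = (k_n/2)(V_GS − V_t)² = (3.3/2)×(1.7 − 0.98)² = 1.65×0.724² = 0.865 mA.
V_DS = V_DD − I_D·R_D = 11 − 0.865×3.3 = 8.14 V.
Saturation requires V_DS ≥ V_GS − V_t = 0.724 V; 8.14 ≥ 0.724 ✓.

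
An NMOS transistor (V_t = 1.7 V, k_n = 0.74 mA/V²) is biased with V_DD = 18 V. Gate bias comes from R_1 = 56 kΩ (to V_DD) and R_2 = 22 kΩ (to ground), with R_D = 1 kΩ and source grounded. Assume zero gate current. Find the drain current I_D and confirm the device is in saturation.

V_G = V_DD·R_2/(R_1+R_2) = 18×22/78 = 5.08 V. With the source grounded, V_GS = V_G = 5.08 V.
Assume saturation: I_D = (k_n/2)(V_GS − V_t)² = (0.74/2)×(5.08 − 1.7)² = 0.37×3.38² = 4.22 mA.
V_DS = V_DD − I_D·R_D = 18 − 4.22×1 = 13.8 V.
Saturation requires V_DS ≥ V_GS − V_t = 3.38 V; 13.8 ≥ 3.38 ✓.

I_D ≈ 4.2 mA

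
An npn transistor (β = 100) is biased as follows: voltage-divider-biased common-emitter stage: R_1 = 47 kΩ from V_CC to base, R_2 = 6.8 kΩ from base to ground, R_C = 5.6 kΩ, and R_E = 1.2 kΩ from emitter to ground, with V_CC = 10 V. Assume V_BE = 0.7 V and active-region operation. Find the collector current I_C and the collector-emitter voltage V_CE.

I_C ≈ 0.44 mA, V_CE ≈ 7 V

Thevenize the base divider: V_Th = V_CC·R_2/(R_1+R_2) = 10×6.8/53.8 = 1.26 V, R_Th = R_1‖R_2 = 5.94 kΩ.
Base-emitter loop: V_Th = I_B·R_Th + V_BE + (β+1)I_B·R_E, so I_B = (1.26 − 0.7) / (5.94 + 101×1.2) = 0.00444 mA.
I_C = β·I_B = 100×0.00444 = 0.444 mA, and I_E = (β+1)I_B = 0.448 mA.
V_CE = V_CC − I_C·R_C − I_E·R_E = 10 − 0.444×5.6 − 0.448×1.2 = 6.98 V.
V_CE = 6.98 V > 0.2 V confirms active-region operation.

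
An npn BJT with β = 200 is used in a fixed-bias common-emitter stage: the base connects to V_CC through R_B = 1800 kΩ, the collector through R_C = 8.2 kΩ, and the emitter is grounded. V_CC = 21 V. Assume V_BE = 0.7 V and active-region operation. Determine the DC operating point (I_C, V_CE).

I_C ≈ 2.3 mA, V_CE ≈ 2.5 V

Base loop: V_CC = I_B·R_B + V_BE, so I_B = (21 − 0.7)/1800 kΩ = 0.0113 mA.
In the active region I_C = β·I_B = 200 × 0.0113 = 2.26 mA.
Collector loop: V_CE = V_CC − I_C·R_C = 21 − 2.26×8.2 = 2.5 V.
Since V_CE = 2.5 V > V_CE(sat) ≈ 0.2 V, the transistor is in the active region as assumed.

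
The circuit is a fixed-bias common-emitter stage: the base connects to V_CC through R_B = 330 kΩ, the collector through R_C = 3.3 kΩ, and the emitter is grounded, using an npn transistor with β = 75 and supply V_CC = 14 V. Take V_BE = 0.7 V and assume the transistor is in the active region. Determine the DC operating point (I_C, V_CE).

I_C ≈ 3 mA, V_CE ≈ 4 V

Base loop: V_CC = I_B·R_B + V_BE, so I_B = (14 − 0.7)/330 kΩ = 0.0403 mA.
In the active region I_C = β·I_B = 75 × 0.0403 = 3.02 mA.
Collector loop: V_CE = V_CC − I_C·R_C = 14 − 3.02×3.3 = 4.03 V.
Since V_CE = 4.03 V > V_CE(sat) ≈ 0.2 V, the transistor is in the active region as assumed.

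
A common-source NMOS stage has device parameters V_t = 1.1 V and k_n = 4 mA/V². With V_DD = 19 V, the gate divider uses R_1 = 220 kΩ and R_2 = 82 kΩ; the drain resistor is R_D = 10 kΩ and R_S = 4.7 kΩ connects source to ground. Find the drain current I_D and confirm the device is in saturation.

I_D ≈ 0.73 mA

V_G = V_DD·R_2/(R_1+R_2) = 19×82/302 = 5.16 V.
Assume saturation: I_D = (k_n/2)(V_GS − V_t)² with V_GS = V_G − I_D·R_S = 5.16 − 4.7·I_D.
Substituting gives 44.2·I_D² − 77.3·I_D + 32.9 = 0, with roots I_D = 0.735 or 1.02 mA.
The root I_D = 1.02 mA gives V_GS = 0.388 V ≤ V_t, so take I_D = 0.735 mA.
Then V_GS = 1.71 V and V_DS = V_DD − I_D(R_D+R_S) = 19 − 0.735×14.7 = 8.2 V.
Saturation requires V_DS ≥ V_GS − V_t = 0.606 V; 8.2 ≥ 0.606 ✓.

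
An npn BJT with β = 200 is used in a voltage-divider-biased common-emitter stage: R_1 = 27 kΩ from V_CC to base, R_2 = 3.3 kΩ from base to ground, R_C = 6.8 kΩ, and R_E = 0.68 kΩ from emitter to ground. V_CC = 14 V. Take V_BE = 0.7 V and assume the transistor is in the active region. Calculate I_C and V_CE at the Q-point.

I_C ≈ 1.2 mA, V_CE ≈ 5.2 V

Thevenize the base divider: V_Th = V_CC·R_2/(R_1+R_2) = 14×3.3/30.3 = 1.52 V, R_Th = R_1‖R_2 = 2.94 kΩ.
Base-emitter loop: V_Th = I_B·R_Th + V_BE + (β+1)I_B·R_E, so I_B = (1.52 − 0.7) / (2.94 + 201×0.68) = 0.00591 mA.
I_C = β·I_B = 200×0.00591 = 1.18 mA, and I_E = (β+1)I_B = 1.19 mA.
V_CE = V_CC − I_C·R_C − I_E·R_E = 14 − 1.18×6.8 − 1.19×0.68 = 5.16 V.
V_CE = 5.16 V > 0.2 V confirms active-region operation.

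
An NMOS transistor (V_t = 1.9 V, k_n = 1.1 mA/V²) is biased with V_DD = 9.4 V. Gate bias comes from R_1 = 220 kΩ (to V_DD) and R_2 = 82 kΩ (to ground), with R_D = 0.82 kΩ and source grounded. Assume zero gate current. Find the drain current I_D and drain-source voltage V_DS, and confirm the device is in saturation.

V_G = V_DD·R_2/(R_1+R_2) = 9.4×82/302 = 2.55 V. With the source grounded, V_GS = V_G = 2.55 V.
Assume saturation: I_D = (k_n/2)(V_GS − V_t)² = (1.1/2)×(2.55 − 1.9)² = 0.55×0.652² = 0.234 mA.
V_DS = V_DD − I_D·R_D = 9.4 − 0.234×0.82 = 9.21 V.
Saturation requires V_DS ≥ V_GS − V_t = 0.652 V; 9.21 ≥ 0.652 ✓.

I_D ≈ 0.23 mA, V_DS ≈ 9.2 V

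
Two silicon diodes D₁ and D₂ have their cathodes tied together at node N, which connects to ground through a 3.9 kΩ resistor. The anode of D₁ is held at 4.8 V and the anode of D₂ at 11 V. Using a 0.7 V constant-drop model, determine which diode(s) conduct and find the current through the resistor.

Assume both conduct. Then node N would need to be at both 4.8−0.7 = 4.1 V and 11−0.7 = 10.3 V, which is impossible.
Assume only D₂ conducts: V_N = 11 − 0.7 = 10.3 V, so I_R = 10.3/3.9 = 2.64 mA.
Check D₁: its anode-to-cathode voltage is 4.8 − 10.3 = -5.5 V < 0.7 V, so it is off. The assumption is consistent.

Only D₂ conducts; I_R ≈ 2.6 mA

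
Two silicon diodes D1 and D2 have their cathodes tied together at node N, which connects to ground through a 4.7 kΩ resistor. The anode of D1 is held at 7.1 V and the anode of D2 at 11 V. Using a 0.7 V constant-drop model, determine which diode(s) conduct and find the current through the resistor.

Assume both conduct. Then node N would need to be at both 7.1−0.7 = 6.4 V and 11−0.7 = 10.3 V, which is impossible.
Assume only D2 conducts: V_N = 11 − 0.7 = 10.3 V, so I_R = 10.3/4.7 = 2.19 mA.
Check D1: its anode-to-cathode voltage is 7.1 − 10.3 = -3.2 V < 0.7 V, so it is off. The assumption is consistent.

Only D2 conducts; I_R ≈ 2.2 mA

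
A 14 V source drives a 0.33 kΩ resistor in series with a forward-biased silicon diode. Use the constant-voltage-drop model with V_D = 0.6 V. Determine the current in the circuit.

I ≈ 41 mA

KVL around the loop: 14 = V_D + I·R = 0.6 + I × 0.33 kΩ.
So I = (14 − 0.6) / 0.33 kΩ = 13.4 / 0.33 = 40.6 mA.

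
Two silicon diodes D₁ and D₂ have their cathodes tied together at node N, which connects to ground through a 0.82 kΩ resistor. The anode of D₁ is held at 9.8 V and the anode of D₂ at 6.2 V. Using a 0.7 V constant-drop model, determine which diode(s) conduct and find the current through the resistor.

Assume both conduct. Then node N would need to be at both 9.8−0.7 = 9.1 V and 6.2−0.7 = 5.5 V, which is impossible.
Assume only D₁ conducts: V_N = 9.8 − 0.7 = 9.1 V, so I_R = 9.1/0.82 = 11.1 mA.
Check D₂: its anode-to-cathode voltage is 6.2 − 9.1 = -2.9 V < 0.7 V, so it is off. The assumption is consistent.

Only D₁ conducts; I_R ≈ 11 mA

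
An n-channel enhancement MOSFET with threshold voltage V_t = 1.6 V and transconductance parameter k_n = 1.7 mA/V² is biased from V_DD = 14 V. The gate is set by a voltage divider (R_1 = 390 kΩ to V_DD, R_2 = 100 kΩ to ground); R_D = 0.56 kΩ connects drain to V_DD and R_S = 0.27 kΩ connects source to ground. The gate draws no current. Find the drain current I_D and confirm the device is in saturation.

I_D ≈ 0.88 mA

V_G = V_DD·R_2/(R_1+R_2) = 14×100/490 = 2.86 V.
Assume saturation: I_D = (k_n/2)(V_GS − V_t)² with V_GS = V_G − I_D·R_S = 2.86 − 0.27·I_D.
Substituting gives 0.062·I_D² − 1.58·I_D + 1.34 = 0, with roots I_D = 0.882 or 24.6 mA.
The root I_D = 24.6 mA gives V_GS = -3.78 V ≤ V_t, so take I_D = 0.882 mA.
Then V_GS = 2.62 V and V_DS = V_DD − I_D(R_D+R_S) = 14 − 0.882×0.83 = 13.3 V.
Saturation requires V_DS ≥ V_GS − V_t = 1.02 V; 13.3 ≥ 1.02 ✓.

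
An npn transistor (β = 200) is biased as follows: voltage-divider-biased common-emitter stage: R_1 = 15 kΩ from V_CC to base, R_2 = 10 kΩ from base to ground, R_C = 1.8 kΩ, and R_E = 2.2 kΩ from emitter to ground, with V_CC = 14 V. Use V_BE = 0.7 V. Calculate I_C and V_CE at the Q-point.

I_C ≈ 2.2 mA, V_CE ≈ 5.2 V

Thevenize the base divider: V_Th = V_CC·R_2/(R_1+R_2) = 14×10/25 = 5.6 V, R_Th = R_1‖R_2 = 6 kΩ.
Base-emitter loop: V_Th = I_B·R_Th + V_BE + (β+1)I_B·R_E, so I_B = (5.6 − 0.7) / (6 + 201×2.2) = 0.0109 mA.
I_C = β·I_B = 200×0.0109 = 2.19 mA, and I_E = (β+1)I_B = 2.2 mA.
V_CE = V_CC − I_C·R_C − I_E·R_E = 14 − 2.19×1.8 − 2.2×2.2 = 5.23 V.
V_CE = 5.23 V > 0.2 V confirms active-region operation.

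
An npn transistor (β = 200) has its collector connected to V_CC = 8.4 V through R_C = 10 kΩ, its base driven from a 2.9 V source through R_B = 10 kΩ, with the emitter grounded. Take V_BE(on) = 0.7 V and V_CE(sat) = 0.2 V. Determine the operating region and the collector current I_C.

Assume active: I_B = (2.9 − 0.7)/10 = 0.22 mA, giving I_C = β·I_B = 44 mA.
But then V_CE = 8.4 − 44×10 = -432 V < V_CE(sat) = 0.2 V — impossible in the active region.
So the transistor is saturated. With V_CE = 0.2 V, I_C = (V_CC − 0.2)/R_C = 8.2/10 = 0.82 mA.
Check: β·I_B = 44 mA > I_C = 0.82 mA, confirming saturation.

saturation; I_C ≈ 0.82 mA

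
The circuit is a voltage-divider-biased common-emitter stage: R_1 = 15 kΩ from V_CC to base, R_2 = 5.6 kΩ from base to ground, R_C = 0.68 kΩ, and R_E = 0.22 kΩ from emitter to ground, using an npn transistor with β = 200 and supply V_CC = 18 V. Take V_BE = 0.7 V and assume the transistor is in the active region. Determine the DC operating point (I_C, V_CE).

Thevenize the base divider: V_Th = V_CC·R_2/(R_1+R_2) = 18×5.6/20.6 = 4.89 V, R_Th = R_1‖R_2 = 4.08 kΩ.
Base-emitter loop: V_Th = I_B·R_Th + V_BE + (β+1)I_B·R_E, so I_B = (4.89 − 0.7) / (4.08 + 201×0.22) = 0.0868 mA.
I_C = β·I_B = 200×0.0868 = 17.4 mA, and I_E = (β+1)I_B = 17.5 mA.
V_CE = V_CC − I_C·R_C − I_E·R_E = 18 − 17.4×0.68 − 17.5×0.22 = 2.35 V.
V_CE = 2.35 V > 0.2 V confirms active-region operation.

I_C ≈ 17 mA, V_CE ≈ 2.4 V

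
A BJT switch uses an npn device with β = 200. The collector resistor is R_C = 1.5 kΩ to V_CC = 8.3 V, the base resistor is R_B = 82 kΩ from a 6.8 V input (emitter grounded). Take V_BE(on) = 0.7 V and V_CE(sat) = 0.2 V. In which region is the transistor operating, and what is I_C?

saturation; I_C ≈ 5.4 mA

Assume active: I_B = (6.8 − 0.7)/82 = 0.0744 mA, giving I_C = β·I_B = 14.9 mA.
But then V_CE = 8.3 − 14.9×1.5 = -14 V < V_CE(sat) = 0.2 V — impossible in the active region.
So the transistor is saturated. With V_CE = 0.2 V, I_C = (V_CC − 0.2)/R_C = 8.1/1.5 = 5.4 mA.
Check: β·I_B = 14.9 mA > I_C = 5.4 mA, confirming saturation.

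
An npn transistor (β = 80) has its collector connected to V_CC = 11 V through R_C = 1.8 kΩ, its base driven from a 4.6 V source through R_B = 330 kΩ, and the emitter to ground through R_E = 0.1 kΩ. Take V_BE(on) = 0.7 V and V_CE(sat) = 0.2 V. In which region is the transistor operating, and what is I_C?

active; I_C ≈ 0.92 mA

Assume active. Base-emitter loop: I_B = (V_BB − V_BE)/(R_B + (β+1)R_E) = (4.6 − 0.7)/(330 + 81×0.1) = 0.0115 mA.
I_C = β·I_B = 80×0.0115 = 0.923 mA.
V_CE = V_CC − I_C·R_C − I_E·R_E = 11 − 0.923×1.8 − 0.934×0.1 = 9.25 V > V_CE(sat), so the active-region assumption holds.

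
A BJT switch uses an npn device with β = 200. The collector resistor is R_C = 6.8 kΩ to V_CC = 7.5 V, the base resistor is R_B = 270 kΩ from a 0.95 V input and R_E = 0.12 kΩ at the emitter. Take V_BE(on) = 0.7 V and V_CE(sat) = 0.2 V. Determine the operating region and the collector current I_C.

active; I_C ≈ 0.17 mA

Assume active. Base-emitter loop: I_B = (V_BB − V_BE)/(R_B + (β+1)R_E) = (0.95 − 0.7)/(270 + 201×0.12) = 0.00085 mA.
I_C = β·I_B = 200×0.00085 = 0.17 mA.
V_CE = V_CC − I_C·R_C − I_E·R_E = 7.5 − 0.17×6.8 − 0.171×0.12 = 6.32 V > V_CE(sat), so the active-region assumption holds.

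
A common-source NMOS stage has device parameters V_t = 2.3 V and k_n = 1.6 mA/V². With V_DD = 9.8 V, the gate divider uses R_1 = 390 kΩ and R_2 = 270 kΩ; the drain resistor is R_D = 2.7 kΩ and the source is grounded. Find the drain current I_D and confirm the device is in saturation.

V_G = V_DD·R_2/(R_1+R_2) = 9.8×270/660 = 4.01 V. With the source grounded, V_GS = V_G = 4.01 V.
Assume saturation: I_D = (k_n/2)(V_GS − V_t)² = (1.6/2)×(4.01 − 2.3)² = 0.8×1.71² = 2.34 mA.
V_DS = V_DD − I_D·R_D = 9.8 − 2.34×2.7 = 3.49 V.
Saturation requires V_DS ≥ V_GS − V_t = 1.71 V; 3.49 ≥ 1.71 ✓.

I_D ≈ 2.3 mA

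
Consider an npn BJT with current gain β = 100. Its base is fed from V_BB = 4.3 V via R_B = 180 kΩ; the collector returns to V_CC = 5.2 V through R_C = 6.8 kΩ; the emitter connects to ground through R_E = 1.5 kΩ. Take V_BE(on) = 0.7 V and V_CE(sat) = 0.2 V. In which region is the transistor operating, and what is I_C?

Assume active: I_B = (4.3 − 0.7)/(180 + 101×1.5) = 0.0109 mA, I_C = β·I_B = 1.09 mA.
Then V_CE = 5.2 − 1.09×6.8 − 1.1×1.5 = -3.83 V < 0.2 V — the active assumption fails.
Re-solve with V_CE = 0.2 V. KCL at the emitter: V_E/R_E = (V_BB−0.7−V_E)/R_B + (V_CC−0.2−V_E)/R_C, giving V_E = 0.922 V.
I_C = (V_CC − 0.2 − V_E)/R_C = (5 − 0.922)/6.8 = 0.6 mA.
Check: I_B = (3.6 − 0.922)/180 = 0.0149 mA, and β·I_B = 1.49 mA > I_C, confirming saturation.

saturation; I_C ≈ 0.6 mA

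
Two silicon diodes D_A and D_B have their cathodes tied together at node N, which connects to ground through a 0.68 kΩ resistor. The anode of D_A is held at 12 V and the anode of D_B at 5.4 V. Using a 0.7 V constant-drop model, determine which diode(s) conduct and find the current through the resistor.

Assume both conduct. Then node N would need to be at both 12−0.7 = 11.3 V and 5.4−0.7 = 4.7 V, which is impossible.
Assume only D_A conducts: V_N = 12 − 0.7 = 11.3 V, so I_R = 11.3/0.68 = 16.6 mA.
Check D_B: its anode-to-cathode voltage is 5.4 − 11.3 = -5.9 V < 0.7 V, so it is off. The assumption is consistent.

Only D_A conducts; I_R ≈ 17 mA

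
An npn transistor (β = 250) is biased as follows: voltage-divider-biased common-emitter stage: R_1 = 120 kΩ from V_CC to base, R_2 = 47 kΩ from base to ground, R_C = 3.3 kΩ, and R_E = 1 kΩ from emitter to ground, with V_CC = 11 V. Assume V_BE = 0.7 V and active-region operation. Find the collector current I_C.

Thevenize the base divider: V_Th = V_CC·R_2/(R_1+R_2) = 11×47/167 = 3.1 V, R_Th = R_1‖R_2 = 33.8 kΩ.
Base-emitter loop: V_Th = I_B·R_Th + V_BE + (β+1)I_B·R_E, so I_B = (3.1 − 0.7) / (33.8 + 251×1) = 0.00841 mA.
I_C = β·I_B = 250×0.00841 = 2.1 mA, and I_E = (β+1)I_B = 2.11 mA.
V_CE = V_CC − I_C·R_C − I_E·R_E = 11 − 2.1×3.3 − 2.11×1 = 1.95 V.
V_CE = 1.95 V > 0.2 V confirms active-region operation.

I_C ≈ 2.1 mA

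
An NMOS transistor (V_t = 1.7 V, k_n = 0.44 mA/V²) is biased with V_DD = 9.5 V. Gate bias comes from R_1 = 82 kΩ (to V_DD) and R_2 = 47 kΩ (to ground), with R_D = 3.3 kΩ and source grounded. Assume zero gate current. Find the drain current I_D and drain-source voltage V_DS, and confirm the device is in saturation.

I_D ≈ 0.68 mA, V_DS ≈ 7.2 V

V_G = V_DD·R_2/(R_1+R_2) = 9.5×47/129 = 3.46 V. With the source grounded, V_GS = V_G = 3.46 V.
Assume saturation: I_D = (k_n/2)(V_GS − V_t)² = (0.44/2)×(3.46 − 1.7)² = 0.22×1.76² = 0.682 mA.
V_DS = V_DD − I_D·R_D = 9.5 − 0.682×3.3 = 7.25 V.
Saturation requires V_DS ≥ V_GS − V_t = 1.76 V; 7.25 ≥ 1.76 ✓.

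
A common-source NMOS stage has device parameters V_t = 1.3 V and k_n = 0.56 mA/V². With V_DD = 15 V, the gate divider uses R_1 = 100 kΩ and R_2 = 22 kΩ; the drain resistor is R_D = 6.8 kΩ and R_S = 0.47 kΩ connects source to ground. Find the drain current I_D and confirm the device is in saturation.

V_G = V_DD·R_2/(R_1+R_2) = 15×22/122 = 2.7 V.
Assume saturation: I_D = (k_n/2)(V_GS − V_t)² with V_GS = V_G − I_D·R_S = 2.7 − 0.47·I_D.
Substituting gives 0.0619·I_D² − 1.37·I_D + 0.553 = 0, with roots I_D = 0.411 or 21.7 mA.
The root I_D = 21.7 mA gives V_GS = -7.51 V ≤ V_t, so take I_D = 0.411 mA.
Then V_GS = 2.51 V and V_DS = V_DD − I_D(R_D+R_S) = 15 − 0.411×7.27 = 12 V.
Saturation requires V_DS ≥ V_GS − V_t = 1.21 V; 12 ≥ 1.21 ✓.

I_D ≈ 0.41 mA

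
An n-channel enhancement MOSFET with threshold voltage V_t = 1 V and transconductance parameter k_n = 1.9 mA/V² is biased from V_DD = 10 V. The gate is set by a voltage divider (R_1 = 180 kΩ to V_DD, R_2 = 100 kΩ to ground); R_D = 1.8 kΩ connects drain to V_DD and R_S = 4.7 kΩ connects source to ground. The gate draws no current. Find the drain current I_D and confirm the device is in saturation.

I_D ≈ 0.41 mA

V_G = V_DD·R_2/(R_1+R_2) = 10×100/280 = 3.57 V.
Assume saturation: I_D = (k_n/2)(V_GS − V_t)² with V_GS = V_G − I_D·R_S = 3.57 − 4.7·I_D.
Substituting gives 21·I_D² − 24·I_D + 6.28 = 0, with roots I_D = 0.408 or 0.734 mA.
The root I_D = 0.734 mA gives V_GS = 0.121 V ≤ V_t, so take I_D = 0.408 mA.
Then V_GS = 1.66 V and V_DS = V_DD − I_D(R_D+R_S) = 10 − 0.408×6.5 = 7.35 V.
Saturation requires V_DS ≥ V_GS − V_t = 0.655 V; 7.35 ≥ 0.655 ✓.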